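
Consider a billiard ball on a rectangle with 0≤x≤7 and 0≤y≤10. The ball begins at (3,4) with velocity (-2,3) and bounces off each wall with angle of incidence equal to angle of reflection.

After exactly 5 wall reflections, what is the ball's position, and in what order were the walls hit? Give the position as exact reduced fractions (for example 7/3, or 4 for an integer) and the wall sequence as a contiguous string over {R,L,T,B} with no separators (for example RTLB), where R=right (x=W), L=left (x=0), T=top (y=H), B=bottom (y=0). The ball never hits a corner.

Final position: (0,19/2)
Wall sequence: LTRBL

1. t=3/2 → L at (0,17/2); v=(2,3)
2. t=1/2 → T at (1,10); v=(2,-3)
3. t=3 → R at (7,1); v=(-2,-3)
4. t=1/3 → B at (19/3,0); v=(-2,3)
5. t=19/6 → L at (0,19/2); v=(2,3)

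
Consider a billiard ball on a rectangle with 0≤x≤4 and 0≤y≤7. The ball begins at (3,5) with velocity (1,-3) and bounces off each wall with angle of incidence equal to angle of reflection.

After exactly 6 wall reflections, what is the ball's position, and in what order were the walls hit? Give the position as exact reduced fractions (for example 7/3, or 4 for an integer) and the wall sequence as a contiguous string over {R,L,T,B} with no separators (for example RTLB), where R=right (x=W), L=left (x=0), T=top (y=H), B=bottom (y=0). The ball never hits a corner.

Final position: (11/3,7)
Wall sequence: RBTLBT

1. t=1 → R at (4,2); v=(-1,-3)
2. t=2/3 → B at (10/3,0); v=(-1,3)
3. t=7/3 → T at (1,7); v=(-1,-3)
4. t=1 → L at (0,4); v=(1,-3)
5. t=4/3 → B at (4/3,0); v=(1,3)
6. t=7/3 → T at (11/3,7); v=(1,-3)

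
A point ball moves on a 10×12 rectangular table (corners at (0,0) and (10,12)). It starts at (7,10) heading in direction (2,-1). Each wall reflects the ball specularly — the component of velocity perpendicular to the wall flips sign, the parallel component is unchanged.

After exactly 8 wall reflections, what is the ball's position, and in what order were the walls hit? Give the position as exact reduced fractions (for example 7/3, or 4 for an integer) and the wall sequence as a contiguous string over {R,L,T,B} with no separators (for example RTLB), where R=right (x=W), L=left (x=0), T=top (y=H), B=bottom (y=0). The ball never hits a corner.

1. t=3/2 → R at (10,17/2); v=(-2,-1)
2. t=5 → L at (0,7/2); v=(2,-1)
3. t=7/2 → B at (7,0); v=(2,1)
4. t=3/2 → R at (10,3/2); v=(-2,1)
5. t=5 → L at (0,13/2); v=(2,1)
6. t=5 → R at (10,23/2); v=(-2,1)
7. t=1/2 → T at (9,12); v=(-2,-1)
8. t=9/2 → L at (0,15/2); v=(2,-1)

Final position: (0,15/2)
Wall sequence: RLBRLRTL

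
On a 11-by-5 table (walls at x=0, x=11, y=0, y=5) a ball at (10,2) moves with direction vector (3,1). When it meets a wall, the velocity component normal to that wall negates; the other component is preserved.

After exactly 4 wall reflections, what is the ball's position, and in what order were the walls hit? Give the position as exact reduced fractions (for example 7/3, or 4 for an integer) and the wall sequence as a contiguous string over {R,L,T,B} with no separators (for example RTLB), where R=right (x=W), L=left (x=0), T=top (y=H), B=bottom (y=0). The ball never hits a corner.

Final position: (11,1/3)
Wall sequence: RTLR

1. t=1/3 → R at (11,7/3); v=(-3,1)
2. t=8/3 → T at (3,5); v=(-3,-1)
3. t=1 → L at (0,4); v=(3,-1)
4. t=11/3 → R at (11,1/3); v=(-3,-1)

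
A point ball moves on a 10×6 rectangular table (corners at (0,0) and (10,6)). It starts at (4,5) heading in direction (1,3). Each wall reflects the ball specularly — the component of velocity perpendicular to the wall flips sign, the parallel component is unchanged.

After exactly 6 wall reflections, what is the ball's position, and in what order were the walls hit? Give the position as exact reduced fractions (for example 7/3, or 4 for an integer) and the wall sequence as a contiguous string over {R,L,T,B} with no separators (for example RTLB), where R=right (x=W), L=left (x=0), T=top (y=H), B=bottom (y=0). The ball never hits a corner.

1. t=1/3 → T at (13/3,6); v=(1,-3)
2. t=2 → B at (19/3,0); v=(1,3)
3. t=2 → T at (25/3,6); v=(1,-3)
4. t=5/3 → R at (10,1); v=(-1,-3)
5. t=1/3 → B at (29/3,0); v=(-1,3)
6. t=2 → T at (23/3,6); v=(-1,-3)

Final position: (23/3,6)
Wall sequence: TBTRBT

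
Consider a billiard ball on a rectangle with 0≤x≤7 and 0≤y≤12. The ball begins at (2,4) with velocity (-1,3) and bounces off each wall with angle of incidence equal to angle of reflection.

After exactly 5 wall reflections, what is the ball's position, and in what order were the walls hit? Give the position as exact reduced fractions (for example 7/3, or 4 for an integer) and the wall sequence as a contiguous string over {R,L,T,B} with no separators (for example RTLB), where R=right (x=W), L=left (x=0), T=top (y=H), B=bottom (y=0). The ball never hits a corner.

Final position: (16/3,12)
Wall sequence: LTBRT

1. t=2 → L at (0,10); v=(1,3)
2. t=2/3 → T at (2/3,12); v=(1,-3)
3. t=4 → B at (14/3,0); v=(1,3)
4. t=7/3 → R at (7,7); v=(-1,3)
5. t=5/3 → T at (16/3,12); v=(-1,-3)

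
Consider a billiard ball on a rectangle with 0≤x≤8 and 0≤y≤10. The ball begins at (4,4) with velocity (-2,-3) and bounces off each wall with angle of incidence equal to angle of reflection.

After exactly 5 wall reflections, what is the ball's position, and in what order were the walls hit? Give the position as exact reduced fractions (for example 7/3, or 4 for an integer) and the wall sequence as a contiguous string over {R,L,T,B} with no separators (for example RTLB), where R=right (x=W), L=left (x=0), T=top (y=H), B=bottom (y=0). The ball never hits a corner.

Final position: (4,0)
Wall sequence: BLTRB

1. t=4/3 → B at (4/3,0); v=(-2,3)
2. t=2/3 → L at (0,2); v=(2,3)
3. t=8/3 → T at (16/3,10); v=(2,-3)
4. t=4/3 → R at (8,6); v=(-2,-3)
5. t=2 → B at (4,0); v=(-2,3)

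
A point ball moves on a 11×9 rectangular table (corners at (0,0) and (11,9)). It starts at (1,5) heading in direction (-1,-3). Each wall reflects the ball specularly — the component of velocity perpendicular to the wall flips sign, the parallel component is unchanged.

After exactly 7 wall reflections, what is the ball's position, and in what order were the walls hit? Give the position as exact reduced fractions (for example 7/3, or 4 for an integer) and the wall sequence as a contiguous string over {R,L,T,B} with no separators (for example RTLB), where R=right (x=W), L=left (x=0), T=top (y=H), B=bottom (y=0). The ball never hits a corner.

1. t=1 → L at (0,2); v=(1,-3)
2. t=2/3 → B at (2/3,0); v=(1,3)
3. t=3 → T at (11/3,9); v=(1,-3)
4. t=3 → B at (20/3,0); v=(1,3)
5. t=3 → T at (29/3,9); v=(1,-3)
6. t=4/3 → R at (11,5); v=(-1,-3)
7. t=5/3 → B at (28/3,0); v=(-1,3)

Final position: (28/3,0)
Wall sequence: LBTBTRB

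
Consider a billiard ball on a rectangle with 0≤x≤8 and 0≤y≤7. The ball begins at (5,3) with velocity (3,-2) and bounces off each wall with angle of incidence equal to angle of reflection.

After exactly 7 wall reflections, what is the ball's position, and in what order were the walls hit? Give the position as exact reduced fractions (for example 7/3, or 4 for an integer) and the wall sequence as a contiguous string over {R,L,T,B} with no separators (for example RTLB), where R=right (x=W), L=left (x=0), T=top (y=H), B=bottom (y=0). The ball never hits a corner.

1. t=1 → R at (8,1); v=(-3,-2)
2. t=1/2 → B at (13/2,0); v=(-3,2)
3. t=13/6 → L at (0,13/3); v=(3,2)
4. t=4/3 → T at (4,7); v=(3,-2)
5. t=4/3 → R at (8,13/3); v=(-3,-2)
6. t=13/6 → B at (3/2,0); v=(-3,2)
7. t=1/2 → L at (0,1); v=(3,2)

Final position: (0,1)
Wall sequence: RBLTRBL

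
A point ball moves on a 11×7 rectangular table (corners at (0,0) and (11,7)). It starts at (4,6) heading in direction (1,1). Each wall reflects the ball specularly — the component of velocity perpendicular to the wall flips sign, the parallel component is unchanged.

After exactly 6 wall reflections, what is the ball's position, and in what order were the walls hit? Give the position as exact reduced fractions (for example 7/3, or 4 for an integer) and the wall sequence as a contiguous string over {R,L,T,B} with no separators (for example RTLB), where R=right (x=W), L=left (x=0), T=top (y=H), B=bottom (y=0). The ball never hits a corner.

Final position: (4,0)
Wall sequence: TRBTLB

1. t=1 → T at (5,7); v=(1,-1)
2. t=6 → R at (11,1); v=(-1,-1)
3. t=1 → B at (10,0); v=(-1,1)
4. t=7 → T at (3,7); v=(-1,-1)
5. t=3 → L at (0,4); v=(1,-1)
6. t=4 → B at (4,0); v=(1,1)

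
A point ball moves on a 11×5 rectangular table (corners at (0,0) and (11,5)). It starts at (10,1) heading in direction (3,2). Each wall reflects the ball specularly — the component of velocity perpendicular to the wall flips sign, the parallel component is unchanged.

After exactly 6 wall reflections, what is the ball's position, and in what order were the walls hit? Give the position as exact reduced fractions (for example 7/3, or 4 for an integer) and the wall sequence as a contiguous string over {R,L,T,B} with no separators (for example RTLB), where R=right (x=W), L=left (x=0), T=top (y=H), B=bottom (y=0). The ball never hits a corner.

1. t=1/3 → R at (11,5/3); v=(-3,2)
2. t=5/3 → T at (6,5); v=(-3,-2)
3. t=2 → L at (0,1); v=(3,-2)
4. t=1/2 → B at (3/2,0); v=(3,2)
5. t=5/2 → T at (9,5); v=(3,-2)
6. t=2/3 → R at (11,11/3); v=(-3,-2)

Final position: (11,11/3)
Wall sequence: RTLBTR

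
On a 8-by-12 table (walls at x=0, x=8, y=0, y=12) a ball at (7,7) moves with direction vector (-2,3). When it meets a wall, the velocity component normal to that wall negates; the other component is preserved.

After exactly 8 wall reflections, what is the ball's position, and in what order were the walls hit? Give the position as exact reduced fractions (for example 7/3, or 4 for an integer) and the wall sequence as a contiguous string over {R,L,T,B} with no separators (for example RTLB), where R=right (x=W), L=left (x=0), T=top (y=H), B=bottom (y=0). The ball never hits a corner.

Final position: (8,11/2)
Wall sequence: TLBRTLBR

1. t=5/3 → T at (11/3,12); v=(-2,-3)
2. t=11/6 → L at (0,13/2); v=(2,-3)
3. t=13/6 → B at (13/3,0); v=(2,3)
4. t=11/6 → R at (8,11/2); v=(-2,3)
5. t=13/6 → T at (11/3,12); v=(-2,-3)
6. t=11/6 → L at (0,13/2); v=(2,-3)
7. t=13/6 → B at (13/3,0); v=(2,3)
8. t=11/6 → R at (8,11/2); v=(-2,3)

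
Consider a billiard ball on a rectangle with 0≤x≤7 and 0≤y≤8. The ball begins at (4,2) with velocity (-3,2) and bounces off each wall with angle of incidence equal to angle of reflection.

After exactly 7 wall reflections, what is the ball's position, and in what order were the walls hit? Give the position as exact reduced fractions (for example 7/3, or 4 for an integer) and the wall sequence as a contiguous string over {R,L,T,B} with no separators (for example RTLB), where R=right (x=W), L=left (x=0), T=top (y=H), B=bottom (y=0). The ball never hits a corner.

1. t=4/3 → L at (0,14/3); v=(3,2)
2. t=5/3 → T at (5,8); v=(3,-2)
3. t=2/3 → R at (7,20/3); v=(-3,-2)
4. t=7/3 → L at (0,2); v=(3,-2)
5. t=1 → B at (3,0); v=(3,2)
6. t=4/3 → R at (7,8/3); v=(-3,2)
7. t=7/3 → L at (0,22/3); v=(3,2)

Final position: (0,22/3)
Wall sequence: LTRLBRL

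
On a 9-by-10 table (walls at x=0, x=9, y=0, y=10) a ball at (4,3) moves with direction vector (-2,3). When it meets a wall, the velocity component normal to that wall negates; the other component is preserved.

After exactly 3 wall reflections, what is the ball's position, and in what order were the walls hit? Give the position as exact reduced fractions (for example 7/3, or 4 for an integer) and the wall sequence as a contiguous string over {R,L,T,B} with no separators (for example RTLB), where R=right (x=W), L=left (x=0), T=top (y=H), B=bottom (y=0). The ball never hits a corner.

1. t=2 → L at (0,9); v=(2,3)
2. t=1/3 → T at (2/3,10); v=(2,-3)
3. t=10/3 → B at (22/3,0); v=(2,3)

Final position: (22/3,0)
Wall sequence: LTB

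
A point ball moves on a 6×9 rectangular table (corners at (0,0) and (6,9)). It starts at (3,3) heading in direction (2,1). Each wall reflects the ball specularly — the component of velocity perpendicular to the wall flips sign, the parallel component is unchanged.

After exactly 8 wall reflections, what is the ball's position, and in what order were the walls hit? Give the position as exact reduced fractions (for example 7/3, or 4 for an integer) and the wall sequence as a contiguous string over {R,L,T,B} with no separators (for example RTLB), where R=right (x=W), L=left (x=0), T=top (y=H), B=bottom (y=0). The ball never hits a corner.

Final position: (0,3/2)
Wall sequence: RLTRLRBL

1. t=3/2 → R at (6,9/2); v=(-2,1)
2. t=3 → L at (0,15/2); v=(2,1)
3. t=3/2 → T at (3,9); v=(2,-1)
4. t=3/2 → R at (6,15/2); v=(-2,-1)
5. t=3 → L at (0,9/2); v=(2,-1)
6. t=3 → R at (6,3/2); v=(-2,-1)
7. t=3/2 → B at (3,0); v=(-2,1)
8. t=3/2 → L at (0,3/2); v=(2,1)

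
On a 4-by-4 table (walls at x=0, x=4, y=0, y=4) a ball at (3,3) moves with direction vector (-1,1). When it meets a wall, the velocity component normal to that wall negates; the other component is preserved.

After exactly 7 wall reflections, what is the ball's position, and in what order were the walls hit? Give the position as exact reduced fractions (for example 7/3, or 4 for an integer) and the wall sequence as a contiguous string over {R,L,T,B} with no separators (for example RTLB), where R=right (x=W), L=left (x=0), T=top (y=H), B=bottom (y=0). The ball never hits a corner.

Final position: (2,0)
Wall sequence: TLBRTLB

1. t=1 → T at (2,4); v=(-1,-1)
2. t=2 → L at (0,2); v=(1,-1)
3. t=2 → B at (2,0); v=(1,1)
4. t=2 → R at (4,2); v=(-1,1)
5. t=2 → T at (2,4); v=(-1,-1)
6. t=2 → L at (0,2); v=(1,-1)
7. t=2 → B at (2,0); v=(1,1)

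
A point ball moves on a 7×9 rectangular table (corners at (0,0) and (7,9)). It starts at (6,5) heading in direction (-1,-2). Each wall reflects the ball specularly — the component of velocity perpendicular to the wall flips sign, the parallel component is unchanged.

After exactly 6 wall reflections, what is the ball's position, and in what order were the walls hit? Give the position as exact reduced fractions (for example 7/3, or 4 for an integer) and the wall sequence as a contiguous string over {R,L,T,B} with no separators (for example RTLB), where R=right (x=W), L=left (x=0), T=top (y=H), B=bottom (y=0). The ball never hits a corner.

1. t=5/2 → B at (7/2,0); v=(-1,2)
2. t=7/2 → L at (0,7); v=(1,2)
3. t=1 → T at (1,9); v=(1,-2)
4. t=9/2 → B at (11/2,0); v=(1,2)
5. t=3/2 → R at (7,3); v=(-1,2)
6. t=3 → T at (4,9); v=(-1,-2)

Final position: (4,9)
Wall sequence: BLTBRT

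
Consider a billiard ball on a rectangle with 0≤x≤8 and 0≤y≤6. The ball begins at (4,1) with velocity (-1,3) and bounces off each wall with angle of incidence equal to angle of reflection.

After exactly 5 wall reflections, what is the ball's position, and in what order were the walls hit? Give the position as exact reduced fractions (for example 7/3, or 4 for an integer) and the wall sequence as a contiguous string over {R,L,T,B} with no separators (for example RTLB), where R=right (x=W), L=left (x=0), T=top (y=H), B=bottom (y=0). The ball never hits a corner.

1. t=5/3 → T at (7/3,6); v=(-1,-3)
2. t=2 → B at (1/3,0); v=(-1,3)
3. t=1/3 → L at (0,1); v=(1,3)
4. t=5/3 → T at (5/3,6); v=(1,-3)
5. t=2 → B at (11/3,0); v=(1,3)

Final position: (11/3,0)
Wall sequence: TBLTB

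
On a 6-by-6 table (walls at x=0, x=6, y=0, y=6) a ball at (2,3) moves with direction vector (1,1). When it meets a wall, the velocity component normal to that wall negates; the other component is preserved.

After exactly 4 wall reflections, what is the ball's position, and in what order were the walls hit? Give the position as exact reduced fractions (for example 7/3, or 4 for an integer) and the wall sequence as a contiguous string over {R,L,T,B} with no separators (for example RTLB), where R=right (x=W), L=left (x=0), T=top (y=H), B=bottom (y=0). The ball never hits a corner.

1. t=3 → T at (5,6); v=(1,-1)
2. t=1 → R at (6,5); v=(-1,-1)
3. t=5 → B at (1,0); v=(-1,1)
4. t=1 → L at (0,1); v=(1,1)

Final position: (0,1)
Wall sequence: TRBL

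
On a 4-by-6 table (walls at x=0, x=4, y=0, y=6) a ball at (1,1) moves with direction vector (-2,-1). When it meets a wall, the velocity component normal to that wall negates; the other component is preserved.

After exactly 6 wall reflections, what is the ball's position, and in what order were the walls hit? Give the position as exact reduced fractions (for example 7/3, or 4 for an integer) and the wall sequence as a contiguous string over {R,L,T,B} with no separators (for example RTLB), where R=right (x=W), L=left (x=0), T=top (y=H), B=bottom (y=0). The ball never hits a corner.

1. t=1/2 → L at (0,1/2); v=(2,-1)
2. t=1/2 → B at (1,0); v=(2,1)
3. t=3/2 → R at (4,3/2); v=(-2,1)
4. t=2 → L at (0,7/2); v=(2,1)
5. t=2 → R at (4,11/2); v=(-2,1)
6. t=1/2 → T at (3,6); v=(-2,-1)

Final position: (3,6)
Wall sequence: LBRLRT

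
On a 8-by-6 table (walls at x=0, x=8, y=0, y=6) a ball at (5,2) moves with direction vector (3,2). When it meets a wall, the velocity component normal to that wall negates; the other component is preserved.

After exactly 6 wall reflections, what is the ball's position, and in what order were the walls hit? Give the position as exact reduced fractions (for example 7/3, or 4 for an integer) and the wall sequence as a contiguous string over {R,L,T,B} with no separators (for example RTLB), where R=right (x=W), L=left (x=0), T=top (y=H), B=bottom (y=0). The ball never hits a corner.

1. t=1 → R at (8,4); v=(-3,2)
2. t=1 → T at (5,6); v=(-3,-2)
3. t=5/3 → L at (0,8/3); v=(3,-2)
4. t=4/3 → B at (4,0); v=(3,2)
5. t=4/3 → R at (8,8/3); v=(-3,2)
6. t=5/3 → T at (3,6); v=(-3,-2)

Final position: (3,6)
Wall sequence: RTLBRT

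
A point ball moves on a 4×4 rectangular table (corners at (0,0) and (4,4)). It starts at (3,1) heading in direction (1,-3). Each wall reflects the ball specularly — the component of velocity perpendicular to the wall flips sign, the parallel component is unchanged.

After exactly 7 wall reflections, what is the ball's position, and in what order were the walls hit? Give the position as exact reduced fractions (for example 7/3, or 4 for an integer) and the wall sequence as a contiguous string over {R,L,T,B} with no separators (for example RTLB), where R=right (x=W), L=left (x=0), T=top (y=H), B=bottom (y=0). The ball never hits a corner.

Final position: (2/3,0)
Wall sequence: BRTBTLB

1. t=1/3 → B at (10/3,0); v=(1,3)
2. t=2/3 → R at (4,2); v=(-1,3)
3. t=2/3 → T at (10/3,4); v=(-1,-3)
4. t=4/3 → B at (2,0); v=(-1,3)
5. t=4/3 → T at (2/3,4); v=(-1,-3)
6. t=2/3 → L at (0,2); v=(1,-3)
7. t=2/3 → B at (2/3,0); v=(1,3)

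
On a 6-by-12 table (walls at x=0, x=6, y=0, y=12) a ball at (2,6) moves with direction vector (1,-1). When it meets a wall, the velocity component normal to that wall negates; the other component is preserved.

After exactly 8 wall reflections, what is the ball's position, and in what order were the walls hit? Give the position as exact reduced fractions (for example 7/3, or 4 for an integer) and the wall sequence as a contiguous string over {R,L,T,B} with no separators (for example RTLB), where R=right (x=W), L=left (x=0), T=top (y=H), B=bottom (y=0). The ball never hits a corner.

Final position: (4,0)
Wall sequence: RBLRTLRB

1. t=4 → R at (6,2); v=(-1,-1)
2. t=2 → B at (4,0); v=(-1,1)
3. t=4 → L at (0,4); v=(1,1)
4. t=6 → R at (6,10); v=(-1,1)
5. t=2 → T at (4,12); v=(-1,-1)
6. t=4 → L at (0,8); v=(1,-1)
7. t=6 → R at (6,2); v=(-1,-1)
8. t=2 → B at (4,0); v=(-1,1)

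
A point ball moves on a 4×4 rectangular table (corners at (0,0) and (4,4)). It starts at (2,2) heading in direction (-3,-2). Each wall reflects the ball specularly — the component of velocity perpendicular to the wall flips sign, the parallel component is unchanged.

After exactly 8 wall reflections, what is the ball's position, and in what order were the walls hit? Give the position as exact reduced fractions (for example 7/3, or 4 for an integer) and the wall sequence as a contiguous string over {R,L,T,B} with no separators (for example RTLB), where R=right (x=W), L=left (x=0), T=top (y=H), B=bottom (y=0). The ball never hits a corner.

Final position: (0,2)
Wall sequence: LBRTLRBL

1. t=2/3 → L at (0,2/3); v=(3,-2)
2. t=1/3 → B at (1,0); v=(3,2)
3. t=1 → R at (4,2); v=(-3,2)
4. t=1 → T at (1,4); v=(-3,-2)
5. t=1/3 → L at (0,10/3); v=(3,-2)
6. t=4/3 → R at (4,2/3); v=(-3,-2)
7. t=1/3 → B at (3,0); v=(-3,2)
8. t=1 → L at (0,2); v=(3,2)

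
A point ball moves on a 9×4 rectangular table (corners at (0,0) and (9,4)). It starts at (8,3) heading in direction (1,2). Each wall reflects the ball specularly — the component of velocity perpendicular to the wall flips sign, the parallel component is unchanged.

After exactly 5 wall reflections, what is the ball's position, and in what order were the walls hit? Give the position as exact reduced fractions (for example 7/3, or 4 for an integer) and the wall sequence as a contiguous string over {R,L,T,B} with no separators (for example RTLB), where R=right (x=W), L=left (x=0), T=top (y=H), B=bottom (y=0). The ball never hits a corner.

Final position: (7/2,0)
Wall sequence: TRBTB

1. t=1/2 → T at (17/2,4); v=(1,-2)
2. t=1/2 → R at (9,3); v=(-1,-2)
3. t=3/2 → B at (15/2,0); v=(-1,2)
4. t=2 → T at (11/2,4); v=(-1,-2)
5. t=2 → B at (7/2,0); v=(-1,2)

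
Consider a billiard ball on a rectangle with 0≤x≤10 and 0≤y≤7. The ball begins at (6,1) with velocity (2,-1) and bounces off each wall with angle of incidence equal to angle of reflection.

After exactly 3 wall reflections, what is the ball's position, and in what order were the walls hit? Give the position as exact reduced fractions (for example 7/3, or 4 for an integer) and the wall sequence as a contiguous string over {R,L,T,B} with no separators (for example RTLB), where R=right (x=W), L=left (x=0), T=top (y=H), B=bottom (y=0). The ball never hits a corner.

1. t=1 → B at (8,0); v=(2,1)
2. t=1 → R at (10,1); v=(-2,1)
3. t=5 → L at (0,6); v=(2,1)

Final position: (0,6)
Wall sequence: BRL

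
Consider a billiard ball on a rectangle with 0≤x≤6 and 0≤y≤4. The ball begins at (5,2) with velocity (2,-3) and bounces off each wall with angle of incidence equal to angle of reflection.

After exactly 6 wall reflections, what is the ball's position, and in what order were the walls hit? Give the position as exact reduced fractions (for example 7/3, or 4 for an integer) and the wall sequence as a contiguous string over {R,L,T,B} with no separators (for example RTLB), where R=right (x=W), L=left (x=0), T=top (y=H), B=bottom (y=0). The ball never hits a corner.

Final position: (7/3,4)
Wall sequence: RBTBLT

1. t=1/2 → R at (6,1/2); v=(-2,-3)
2. t=1/6 → B at (17/3,0); v=(-2,3)
3. t=4/3 → T at (3,4); v=(-2,-3)
4. t=4/3 → B at (1/3,0); v=(-2,3)
5. t=1/6 → L at (0,1/2); v=(2,3)
6. t=7/6 → T at (7/3,4); v=(2,-3)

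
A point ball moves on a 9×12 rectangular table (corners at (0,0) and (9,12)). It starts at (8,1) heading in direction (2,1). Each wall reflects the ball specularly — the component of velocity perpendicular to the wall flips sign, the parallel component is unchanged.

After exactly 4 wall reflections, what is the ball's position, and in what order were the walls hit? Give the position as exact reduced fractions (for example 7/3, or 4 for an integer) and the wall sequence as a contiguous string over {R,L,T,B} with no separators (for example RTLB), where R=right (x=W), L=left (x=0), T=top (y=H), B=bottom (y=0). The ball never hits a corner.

1. t=1/2 → R at (9,3/2); v=(-2,1)
2. t=9/2 → L at (0,6); v=(2,1)
3. t=9/2 → R at (9,21/2); v=(-2,1)
4. t=3/2 → T at (6,12); v=(-2,-1)

Final position: (6,12)
Wall sequence: RLRT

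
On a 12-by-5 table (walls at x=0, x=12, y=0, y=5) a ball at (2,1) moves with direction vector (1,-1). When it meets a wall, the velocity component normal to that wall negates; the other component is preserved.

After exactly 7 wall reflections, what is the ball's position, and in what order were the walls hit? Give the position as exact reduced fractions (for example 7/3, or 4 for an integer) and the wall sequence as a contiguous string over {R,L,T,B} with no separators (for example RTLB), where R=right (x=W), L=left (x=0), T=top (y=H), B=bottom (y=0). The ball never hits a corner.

1. t=1 → B at (3,0); v=(1,1)
2. t=5 → T at (8,5); v=(1,-1)
3. t=4 → R at (12,1); v=(-1,-1)
4. t=1 → B at (11,0); v=(-1,1)
5. t=5 → T at (6,5); v=(-1,-1)
6. t=5 → B at (1,0); v=(-1,1)
7. t=1 → L at (0,1); v=(1,1)

Final position: (0,1)
Wall sequence: BTRBTBL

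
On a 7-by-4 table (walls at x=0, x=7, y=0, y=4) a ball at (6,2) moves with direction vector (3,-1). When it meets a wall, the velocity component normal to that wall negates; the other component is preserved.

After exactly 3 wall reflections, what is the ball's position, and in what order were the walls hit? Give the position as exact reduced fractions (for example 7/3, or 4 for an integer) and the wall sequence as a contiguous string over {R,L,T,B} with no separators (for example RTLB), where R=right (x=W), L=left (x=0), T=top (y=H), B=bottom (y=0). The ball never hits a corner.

Final position: (0,2/3)
Wall sequence: RBL

1. t=1/3 → R at (7,5/3); v=(-3,-1)
2. t=5/3 → B at (2,0); v=(-3,1)
3. t=2/3 → L at (0,2/3); v=(3,1)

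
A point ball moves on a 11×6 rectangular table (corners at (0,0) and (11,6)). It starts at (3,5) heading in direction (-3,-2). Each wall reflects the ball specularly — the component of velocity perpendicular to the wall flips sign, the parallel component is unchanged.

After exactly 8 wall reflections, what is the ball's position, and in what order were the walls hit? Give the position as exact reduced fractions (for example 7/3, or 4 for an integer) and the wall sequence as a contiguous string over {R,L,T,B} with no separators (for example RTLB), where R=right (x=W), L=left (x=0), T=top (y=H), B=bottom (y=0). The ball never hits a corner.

1. t=1 → L at (0,3); v=(3,-2)
2. t=3/2 → B at (9/2,0); v=(3,2)
3. t=13/6 → R at (11,13/3); v=(-3,2)
4. t=5/6 → T at (17/2,6); v=(-3,-2)
5. t=17/6 → L at (0,1/3); v=(3,-2)
6. t=1/6 → B at (1/2,0); v=(3,2)
7. t=3 → T at (19/2,6); v=(3,-2)
8. t=1/2 → R at (11,5); v=(-3,-2)

Final position: (11,5)
Wall sequence: LBRTLBTR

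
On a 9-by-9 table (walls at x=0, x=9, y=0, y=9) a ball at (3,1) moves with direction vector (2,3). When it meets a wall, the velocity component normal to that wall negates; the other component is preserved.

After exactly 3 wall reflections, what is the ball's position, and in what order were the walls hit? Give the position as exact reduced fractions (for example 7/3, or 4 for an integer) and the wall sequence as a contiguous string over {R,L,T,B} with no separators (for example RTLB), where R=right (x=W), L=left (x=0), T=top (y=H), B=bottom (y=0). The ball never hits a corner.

Final position: (11/3,0)
Wall sequence: TRB

1. t=8/3 → T at (25/3,9); v=(2,-3)
2. t=1/3 → R at (9,8); v=(-2,-3)
3. t=8/3 → B at (11/3,0); v=(-2,3)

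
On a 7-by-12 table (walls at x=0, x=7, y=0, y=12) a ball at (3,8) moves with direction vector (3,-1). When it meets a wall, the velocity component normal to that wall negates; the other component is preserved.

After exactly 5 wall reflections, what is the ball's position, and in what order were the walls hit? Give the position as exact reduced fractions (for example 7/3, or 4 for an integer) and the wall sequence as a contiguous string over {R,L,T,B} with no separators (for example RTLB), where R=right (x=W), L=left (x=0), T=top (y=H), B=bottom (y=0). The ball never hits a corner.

1. t=4/3 → R at (7,20/3); v=(-3,-1)
2. t=7/3 → L at (0,13/3); v=(3,-1)
3. t=7/3 → R at (7,2); v=(-3,-1)
4. t=2 → B at (1,0); v=(-3,1)
5. t=1/3 → L at (0,1/3); v=(3,1)

Final position: (0,1/3)
Wall sequence: RLRBL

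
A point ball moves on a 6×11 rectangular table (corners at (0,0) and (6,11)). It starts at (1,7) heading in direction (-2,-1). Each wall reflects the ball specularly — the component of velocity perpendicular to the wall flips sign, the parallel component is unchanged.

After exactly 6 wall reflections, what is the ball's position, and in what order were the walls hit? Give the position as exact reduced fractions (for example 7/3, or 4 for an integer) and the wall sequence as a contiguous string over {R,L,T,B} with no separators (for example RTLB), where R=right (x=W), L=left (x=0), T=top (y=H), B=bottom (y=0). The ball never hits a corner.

1. t=1/2 → L at (0,13/2); v=(2,-1)
2. t=3 → R at (6,7/2); v=(-2,-1)
3. t=3 → L at (0,1/2); v=(2,-1)
4. t=1/2 → B at (1,0); v=(2,1)
5. t=5/2 → R at (6,5/2); v=(-2,1)
6. t=3 → L at (0,11/2); v=(2,1)

Final position: (0,11/2)
Wall sequence: LRLBRL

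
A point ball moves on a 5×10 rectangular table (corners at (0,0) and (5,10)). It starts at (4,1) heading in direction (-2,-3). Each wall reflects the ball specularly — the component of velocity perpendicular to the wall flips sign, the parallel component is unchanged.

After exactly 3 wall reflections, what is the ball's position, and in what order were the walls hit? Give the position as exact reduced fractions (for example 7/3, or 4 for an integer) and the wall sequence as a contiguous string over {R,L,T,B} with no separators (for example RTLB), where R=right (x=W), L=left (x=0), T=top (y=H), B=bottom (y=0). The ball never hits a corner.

1. t=1/3 → B at (10/3,0); v=(-2,3)
2. t=5/3 → L at (0,5); v=(2,3)
3. t=5/3 → T at (10/3,10); v=(2,-3)

Final position: (10/3,10)
Wall sequence: BLT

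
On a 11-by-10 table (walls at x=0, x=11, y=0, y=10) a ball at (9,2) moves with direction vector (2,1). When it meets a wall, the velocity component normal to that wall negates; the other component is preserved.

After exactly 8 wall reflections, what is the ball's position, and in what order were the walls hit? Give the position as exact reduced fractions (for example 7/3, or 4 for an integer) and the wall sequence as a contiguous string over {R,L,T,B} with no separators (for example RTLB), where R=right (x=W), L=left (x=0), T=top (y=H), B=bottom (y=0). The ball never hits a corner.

Final position: (1,10)
Wall sequence: RLTRLBRT

1. t=1 → R at (11,3); v=(-2,1)
2. t=11/2 → L at (0,17/2); v=(2,1)
3. t=3/2 → T at (3,10); v=(2,-1)
4. t=4 → R at (11,6); v=(-2,-1)
5. t=11/2 → L at (0,1/2); v=(2,-1)
6. t=1/2 → B at (1,0); v=(2,1)
7. t=5 → R at (11,5); v=(-2,1)
8. t=5 → T at (1,10); v=(-2,-1)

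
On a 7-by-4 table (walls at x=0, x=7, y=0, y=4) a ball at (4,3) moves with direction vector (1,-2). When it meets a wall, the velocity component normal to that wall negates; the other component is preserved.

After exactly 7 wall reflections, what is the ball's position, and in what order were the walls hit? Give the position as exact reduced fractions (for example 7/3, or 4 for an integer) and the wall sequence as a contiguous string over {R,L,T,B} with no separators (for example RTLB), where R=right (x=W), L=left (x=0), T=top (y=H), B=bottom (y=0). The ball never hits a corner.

1. t=3/2 → B at (11/2,0); v=(1,2)
2. t=3/2 → R at (7,3); v=(-1,2)
3. t=1/2 → T at (13/2,4); v=(-1,-2)
4. t=2 → B at (9/2,0); v=(-1,2)
5. t=2 → T at (5/2,4); v=(-1,-2)
6. t=2 → B at (1/2,0); v=(-1,2)
7. t=1/2 → L at (0,1); v=(1,2)

Final position: (0,1)
Wall sequence: BRTBTBL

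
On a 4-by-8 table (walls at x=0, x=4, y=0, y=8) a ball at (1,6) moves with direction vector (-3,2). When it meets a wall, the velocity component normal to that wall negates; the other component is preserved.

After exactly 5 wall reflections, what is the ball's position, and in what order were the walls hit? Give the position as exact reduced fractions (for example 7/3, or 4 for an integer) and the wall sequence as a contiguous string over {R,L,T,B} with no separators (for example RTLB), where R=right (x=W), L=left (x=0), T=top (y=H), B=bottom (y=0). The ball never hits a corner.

1. t=1/3 → L at (0,20/3); v=(3,2)
2. t=2/3 → T at (2,8); v=(3,-2)
3. t=2/3 → R at (4,20/3); v=(-3,-2)
4. t=4/3 → L at (0,4); v=(3,-2)
5. t=4/3 → R at (4,4/3); v=(-3,-2)

Final position: (4,4/3)
Wall sequence: LTRLR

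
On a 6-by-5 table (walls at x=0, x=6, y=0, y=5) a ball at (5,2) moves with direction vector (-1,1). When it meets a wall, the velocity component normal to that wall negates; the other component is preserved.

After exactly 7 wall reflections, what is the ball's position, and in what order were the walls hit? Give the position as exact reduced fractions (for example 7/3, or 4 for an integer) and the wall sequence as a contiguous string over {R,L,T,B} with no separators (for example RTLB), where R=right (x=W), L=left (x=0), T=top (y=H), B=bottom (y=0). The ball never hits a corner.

Final position: (1,0)
Wall sequence: TLBRTLB

1. t=3 → T at (2,5); v=(-1,-1)
2. t=2 → L at (0,3); v=(1,-1)
3. t=3 → B at (3,0); v=(1,1)
4. t=3 → R at (6,3); v=(-1,1)
5. t=2 → T at (4,5); v=(-1,-1)
6. t=4 → L at (0,1); v=(1,-1)
7. t=1 → B at (1,0); v=(1,1)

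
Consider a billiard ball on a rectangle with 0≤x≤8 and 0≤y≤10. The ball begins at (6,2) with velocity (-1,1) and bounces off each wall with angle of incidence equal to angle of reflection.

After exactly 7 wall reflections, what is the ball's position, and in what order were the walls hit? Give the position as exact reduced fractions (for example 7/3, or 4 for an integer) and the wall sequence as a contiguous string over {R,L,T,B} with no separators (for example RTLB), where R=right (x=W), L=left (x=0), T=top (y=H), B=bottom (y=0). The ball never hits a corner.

1. t=6 → L at (0,8); v=(1,1)
2. t=2 → T at (2,10); v=(1,-1)
3. t=6 → R at (8,4); v=(-1,-1)
4. t=4 → B at (4,0); v=(-1,1)
5. t=4 → L at (0,4); v=(1,1)
6. t=6 → T at (6,10); v=(1,-1)
7. t=2 → R at (8,8); v=(-1,-1)

Final position: (8,8)
Wall sequence: LTRBLTR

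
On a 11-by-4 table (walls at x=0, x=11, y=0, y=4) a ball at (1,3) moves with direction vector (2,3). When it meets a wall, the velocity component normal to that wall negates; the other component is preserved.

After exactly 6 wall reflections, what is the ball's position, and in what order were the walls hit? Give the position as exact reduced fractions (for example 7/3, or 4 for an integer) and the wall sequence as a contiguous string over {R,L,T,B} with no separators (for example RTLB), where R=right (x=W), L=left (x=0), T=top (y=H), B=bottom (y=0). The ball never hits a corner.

Final position: (29/3,4)
Wall sequence: TBTBRT

1. t=1/3 → T at (5/3,4); v=(2,-3)
2. t=4/3 → B at (13/3,0); v=(2,3)
3. t=4/3 → T at (7,4); v=(2,-3)
4. t=4/3 → B at (29/3,0); v=(2,3)
5. t=2/3 → R at (11,2); v=(-2,3)
6. t=2/3 → T at (29/3,4); v=(-2,-3)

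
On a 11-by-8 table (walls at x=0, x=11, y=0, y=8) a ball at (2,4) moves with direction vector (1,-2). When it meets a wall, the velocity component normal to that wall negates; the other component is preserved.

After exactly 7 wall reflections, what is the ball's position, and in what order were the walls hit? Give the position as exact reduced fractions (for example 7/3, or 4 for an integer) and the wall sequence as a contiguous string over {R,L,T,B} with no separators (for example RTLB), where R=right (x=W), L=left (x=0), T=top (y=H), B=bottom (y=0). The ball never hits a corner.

Final position: (0,4)
Wall sequence: BTRBTBL

1. t=2 → B at (4,0); v=(1,2)
2. t=4 → T at (8,8); v=(1,-2)
3. t=3 → R at (11,2); v=(-1,-2)
4. t=1 → B at (10,0); v=(-1,2)
5. t=4 → T at (6,8); v=(-1,-2)
6. t=4 → B at (2,0); v=(-1,2)
7. t=2 → L at (0,4); v=(1,2)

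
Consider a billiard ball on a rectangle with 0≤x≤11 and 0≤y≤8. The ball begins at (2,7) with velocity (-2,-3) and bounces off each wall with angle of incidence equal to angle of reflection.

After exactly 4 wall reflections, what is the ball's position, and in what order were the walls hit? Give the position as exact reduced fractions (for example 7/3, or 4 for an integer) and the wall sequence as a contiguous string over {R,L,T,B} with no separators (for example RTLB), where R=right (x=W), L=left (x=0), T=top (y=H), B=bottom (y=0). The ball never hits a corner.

1. t=1 → L at (0,4); v=(2,-3)
2. t=4/3 → B at (8/3,0); v=(2,3)
3. t=8/3 → T at (8,8); v=(2,-3)
4. t=3/2 → R at (11,7/2); v=(-2,-3)

Final position: (11,7/2)
Wall sequence: LBTR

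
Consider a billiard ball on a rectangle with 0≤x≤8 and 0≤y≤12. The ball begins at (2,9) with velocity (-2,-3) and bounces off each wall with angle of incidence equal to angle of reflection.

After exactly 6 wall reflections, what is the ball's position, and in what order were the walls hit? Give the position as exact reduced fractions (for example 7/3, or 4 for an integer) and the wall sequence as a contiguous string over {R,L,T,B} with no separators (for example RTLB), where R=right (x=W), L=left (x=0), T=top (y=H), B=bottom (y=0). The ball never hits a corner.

1. t=1 → L at (0,6); v=(2,-3)
2. t=2 → B at (4,0); v=(2,3)
3. t=2 → R at (8,6); v=(-2,3)
4. t=2 → T at (4,12); v=(-2,-3)
5. t=2 → L at (0,6); v=(2,-3)
6. t=2 → B at (4,0); v=(2,3)

Final position: (4,0)
Wall sequence: LBRTLB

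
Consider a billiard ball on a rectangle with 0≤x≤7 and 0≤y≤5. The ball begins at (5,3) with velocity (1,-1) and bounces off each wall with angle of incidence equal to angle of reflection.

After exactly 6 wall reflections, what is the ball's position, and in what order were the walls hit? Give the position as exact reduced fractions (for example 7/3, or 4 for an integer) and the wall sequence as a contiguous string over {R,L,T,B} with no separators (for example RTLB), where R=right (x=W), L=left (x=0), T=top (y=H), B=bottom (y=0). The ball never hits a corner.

Final position: (7,3)
Wall sequence: RBTLBR

1. t=2 → R at (7,1); v=(-1,-1)
2. t=1 → B at (6,0); v=(-1,1)
3. t=5 → T at (1,5); v=(-1,-1)
4. t=1 → L at (0,4); v=(1,-1)
5. t=4 → B at (4,0); v=(1,1)
6. t=3 → R at (7,3); v=(-1,1)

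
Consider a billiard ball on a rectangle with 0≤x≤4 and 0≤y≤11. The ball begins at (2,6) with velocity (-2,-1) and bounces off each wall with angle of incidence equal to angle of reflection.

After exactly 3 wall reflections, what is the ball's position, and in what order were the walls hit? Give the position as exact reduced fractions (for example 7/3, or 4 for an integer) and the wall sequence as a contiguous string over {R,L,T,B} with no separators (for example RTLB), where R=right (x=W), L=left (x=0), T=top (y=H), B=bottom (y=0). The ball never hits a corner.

1. t=1 → L at (0,5); v=(2,-1)
2. t=2 → R at (4,3); v=(-2,-1)
3. t=2 → L at (0,1); v=(2,-1)

Final position: (0,1)
Wall sequence: LRL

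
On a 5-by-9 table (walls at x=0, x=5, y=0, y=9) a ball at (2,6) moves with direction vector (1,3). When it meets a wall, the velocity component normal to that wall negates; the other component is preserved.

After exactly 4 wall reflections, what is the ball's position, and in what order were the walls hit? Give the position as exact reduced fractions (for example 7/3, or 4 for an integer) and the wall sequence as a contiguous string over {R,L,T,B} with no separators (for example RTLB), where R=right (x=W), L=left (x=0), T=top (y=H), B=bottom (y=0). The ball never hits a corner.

1. t=1 → T at (3,9); v=(1,-3)
2. t=2 → R at (5,3); v=(-1,-3)
3. t=1 → B at (4,0); v=(-1,3)
4. t=3 → T at (1,9); v=(-1,-3)

Final position: (1,9)
Wall sequence: TRBT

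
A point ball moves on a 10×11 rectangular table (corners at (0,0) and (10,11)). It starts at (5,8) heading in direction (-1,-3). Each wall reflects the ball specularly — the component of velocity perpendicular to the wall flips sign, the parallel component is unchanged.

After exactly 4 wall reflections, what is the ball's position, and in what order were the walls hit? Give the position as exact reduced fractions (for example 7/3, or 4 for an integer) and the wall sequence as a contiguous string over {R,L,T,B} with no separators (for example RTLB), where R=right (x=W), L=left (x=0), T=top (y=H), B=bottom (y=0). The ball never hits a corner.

Final position: (5,0)
Wall sequence: BLTB

1. t=8/3 → B at (7/3,0); v=(-1,3)
2. t=7/3 → L at (0,7); v=(1,3)
3. t=4/3 → T at (4/3,11); v=(1,-3)
4. t=11/3 → B at (5,0); v=(1,3)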